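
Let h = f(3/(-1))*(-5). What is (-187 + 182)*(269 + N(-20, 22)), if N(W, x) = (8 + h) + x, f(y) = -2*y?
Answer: -1345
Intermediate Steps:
h = -30 (h = -6/(-1)*(-5) = -6*(-1)*(-5) = -2*(-3)*(-5) = 6*(-5) = -30)
N(W, x) = -22 + x (N(W, x) = (8 - 30) + x = -22 + x)
(-187 + 182)*(269 + N(-20, 22)) = (-187 + 182)*(269 + (-22 + 22)) = -5*(269 + 0) = -5*269 = -1345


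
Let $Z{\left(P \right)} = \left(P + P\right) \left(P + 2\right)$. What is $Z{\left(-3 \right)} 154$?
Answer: $924$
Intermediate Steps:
$Z{\left(P \right)} = 2 P \left(2 + P\right)$
$Z{\left(-3 \right)} 154 = 2 \left(-3\right) \left(2 - 3\right) 154 = 2 \left(-3\right) \left(-1\right) 154 = 6 \cdot 154 = 924$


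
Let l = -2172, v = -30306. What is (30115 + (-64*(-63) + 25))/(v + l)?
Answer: -17086/16239 ≈ -1.0522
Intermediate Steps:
(30115 + (-64*(-63) + 25))/(v + l) = (30115 + (-64*(-63) + 25))/(-30306 - 2172) = (30115 + (4032 + 25))/(-32478) = (30115 + 4057)*(-1/32478) = 34172*(-1/32478) = -17086/16239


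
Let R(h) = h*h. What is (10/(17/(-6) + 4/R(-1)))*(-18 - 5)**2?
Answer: 31740/7 ≈ 4534.3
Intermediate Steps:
R(h) = h**2
(10/(17/(-6) + 4/R(-1)))*(-18 - 5)**2 = (10/(17/(-6) + 4/((-1)**2)))*(-18 - 5)**2 = (10/(17*(-1/6) + 4/1))*(-23)**2 = (10/(-17/6 + 4*1))*529 = (10/(-17/6 + 4))*529 = (10/(7/6))*529 = (10*(6/7))*529 = (60/7)*529 = 31740/7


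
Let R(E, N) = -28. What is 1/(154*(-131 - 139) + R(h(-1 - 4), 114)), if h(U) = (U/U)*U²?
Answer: -1/41608 ≈ -2.4034e-5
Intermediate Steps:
h(U) = U² (h(U) = 1*U² = U²)
1/(154*(-131 - 139) + R(h(-1 - 4), 114)) = 1/(154*(-131 - 139) - 28) = 1/(154*(-270) - 28) = 1/(-41580 - 28) = 1/(-41608) = -1/41608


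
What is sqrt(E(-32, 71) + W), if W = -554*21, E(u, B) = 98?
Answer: 4*I*sqrt(721) ≈ 107.41*I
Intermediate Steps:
W = -11634
sqrt(E(-32, 71) + W) = sqrt(98 - 11634) = sqrt(-11536) = 4*I*sqrt(721)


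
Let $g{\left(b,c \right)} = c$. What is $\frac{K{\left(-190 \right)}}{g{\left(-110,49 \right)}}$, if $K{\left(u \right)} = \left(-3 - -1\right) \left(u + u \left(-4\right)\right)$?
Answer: $- \frac{1140}{49} \approx -23.265$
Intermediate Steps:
$K{\left(u \right)} = 6 u$ ($K{\left(u \right)} = \left(-3 + 1\right) \left(u - 4 u\right) = - 2 \left(- 3 u\right) = 6 u$)
$\frac{K{\left(-190 \right)}}{g{\left(-110,49 \right)}} = \frac{6 \left(-190\right)}{49} = \left(-1140\right) \frac{1}{49} = - \frac{1140}{49}$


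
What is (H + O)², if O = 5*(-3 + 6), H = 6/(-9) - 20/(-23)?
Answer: 1100401/4761 ≈ 231.13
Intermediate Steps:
H = 14/69 (H = 6*(-⅑) - 20*(-1/23) = -⅔ + 20/23 = 14/69 ≈ 0.20290)
O = 15 (O = 5*3 = 15)
(H + O)² = (14/69 + 15)² = (1049/69)² = 1100401/4761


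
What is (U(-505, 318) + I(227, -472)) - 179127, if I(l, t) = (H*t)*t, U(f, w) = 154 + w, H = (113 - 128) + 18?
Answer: 489697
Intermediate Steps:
H = 3 (H = -15 + 18 = 3)
I(l, t) = 3*t**2 (I(l, t) = (3*t)*t = 3*t**2)
(U(-505, 318) + I(227, -472)) - 179127 = ((154 + 318) + 3*(-472)**2) - 179127 = (472 + 3*222784) - 179127 = (472 + 668352) - 179127 = 668824 - 179127 = 489697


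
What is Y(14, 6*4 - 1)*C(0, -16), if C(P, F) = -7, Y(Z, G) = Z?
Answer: -98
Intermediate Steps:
Y(14, 6*4 - 1)*C(0, -16) = 14*(-7) = -98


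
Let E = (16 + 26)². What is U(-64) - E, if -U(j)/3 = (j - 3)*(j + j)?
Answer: -27492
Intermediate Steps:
U(j) = -6*j*(-3 + j) (U(j) = -3*(j - 3)*(j + j) = -3*(-3 + j)*2*j = -6*j*(-3 + j))
E = 1764 (E = 42² = 1764)
U(-64) - E = 6*(-64)*(3 - 1*(-64)) - 1*1764 = 6*(-64)*(3 + 64) - 1764 = 6*(-64)*67 - 1764 = -25728 - 1764 = -27492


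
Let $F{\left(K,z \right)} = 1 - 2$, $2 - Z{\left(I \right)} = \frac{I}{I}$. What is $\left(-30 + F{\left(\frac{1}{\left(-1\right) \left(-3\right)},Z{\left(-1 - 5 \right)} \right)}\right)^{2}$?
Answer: $961$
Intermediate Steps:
$Z{\left(I \right)} = 1$ ($Z{\left(I \right)} = 2 - \frac{I}{I} = 2 - 1 = 1$)
$F{\left(K,z \right)} = -1$ ($F{\left(K,z \right)} = 1 - 2 = -1$)
$\left(-30 + F{\left(\frac{1}{\left(-1\right) \left(-3\right)},Z{\left(-1 - 5 \right)} \right)}\right)^{2} = \left(-30 - 1\right)^{2} = \left(-31\right)^{2} = 961$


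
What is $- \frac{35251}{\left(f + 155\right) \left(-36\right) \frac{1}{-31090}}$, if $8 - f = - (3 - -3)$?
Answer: $- \frac{547976795}{3042} \approx -1.8014 \cdot 10^{5}$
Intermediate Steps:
$f = 14$ ($f = 8 - - (3 - -3) = 8 - - (3 + 3) = 8 - \left(-1\right) 6 = 8 - -6 = 8 + 6 = 14$)
$- \frac{35251}{\left(f + 155\right) \left(-36\right) \frac{1}{-31090}} = - \frac{35251}{\left(14 + 155\right) \left(-36\right) \frac{1}{-31090}} = - \frac{35251}{169 \left(-36\right) \left(- \frac{1}{31090}\right)} = - \frac{35251}{\left(-6084\right) \left(- \frac{1}{31090}\right)} = - \frac{35251}{\frac{3042}{15545}} = \left(-35251\right) \frac{15545}{3042} = - \frac{547976795}{3042}$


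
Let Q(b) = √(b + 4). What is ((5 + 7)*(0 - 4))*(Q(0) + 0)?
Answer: -96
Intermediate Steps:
Q(b) = √(4 + b)
((5 + 7)*(0 - 4))*(Q(0) + 0) = ((5 + 7)*(0 - 4))*(√(4 + 0) + 0) = (12*(-4))*(√4 + 0) = -48*(2 + 0) = -48*2 = -96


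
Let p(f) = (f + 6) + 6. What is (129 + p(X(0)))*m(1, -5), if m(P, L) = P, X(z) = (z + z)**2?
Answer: 141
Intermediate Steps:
X(z) = 4*z**2 (X(z) = (2*z)**2 = 4*z**2)
p(f) = 12 + f (p(f) = (6 + f) + 6 = 12 + f)
(129 + p(X(0)))*m(1, -5) = (129 + (12 + 4*0**2))*1 = (129 + (12 + 4*0))*1 = (129 + (12 + 0))*1 = (129 + 12)*1 = 141*1 = 141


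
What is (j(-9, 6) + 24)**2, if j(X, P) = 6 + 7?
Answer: 1369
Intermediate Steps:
j(X, P) = 13
(j(-9, 6) + 24)**2 = (13 + 24)**2 = 37**2 = 1369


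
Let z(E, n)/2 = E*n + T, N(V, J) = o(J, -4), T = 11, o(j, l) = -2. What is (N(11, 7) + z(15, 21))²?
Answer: 422500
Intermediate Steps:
N(V, J) = -2
z(E, n) = 22 + 2*E*n (z(E, n) = 2*(E*n + 11) = 2*(11 + E*n) = 22 + 2*E*n)
(N(11, 7) + z(15, 21))² = (-2 + (22 + 2*15*21))² = (-2 + (22 + 630))² = (-2 + 652)² = 650² = 422500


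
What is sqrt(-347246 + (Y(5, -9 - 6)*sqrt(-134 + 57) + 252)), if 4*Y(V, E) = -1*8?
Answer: sqrt(-346994 - 2*I*sqrt(77)) ≈ 0.01 - 589.06*I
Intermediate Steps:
Y(V, E) = -2 (Y(V, E) = (-1*8)/4 = (1/4)*(-8) = -2)
sqrt(-347246 + (Y(5, -9 - 6)*sqrt(-134 + 57) + 252)) = sqrt(-347246 + (-2*sqrt(-134 + 57) + 252)) = sqrt(-347246 + (-2*I*sqrt(77) + 252)) = sqrt(-347246 + (252 - 2*I*sqrt(77))) = sqrt(-346994 - 2*I*sqrt(77))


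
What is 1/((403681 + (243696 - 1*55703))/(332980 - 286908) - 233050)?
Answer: -23036/5368243963 ≈ -4.2912e-6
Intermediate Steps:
1/((403681 + (243696 - 1*55703))/(332980 - 286908) - 233050) = 1/((403681 + (243696 - 55703))/46072 - 233050) = 1/((403681 + 187993)*(1/46072) - 233050) = 1/(591674*(1/46072) - 233050) = 1/(295837/23036 - 233050) = 1/(-5368243963/23036) = -23036/5368243963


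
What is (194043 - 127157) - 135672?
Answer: -68786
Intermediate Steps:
(194043 - 127157) - 135672 = 66886 - 135672 = -68786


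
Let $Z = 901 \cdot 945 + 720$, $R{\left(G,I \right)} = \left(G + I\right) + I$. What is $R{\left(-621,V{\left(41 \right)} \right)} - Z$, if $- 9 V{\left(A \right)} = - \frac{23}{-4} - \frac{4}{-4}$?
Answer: $- \frac{1705575}{2} \approx -8.5279 \cdot 10^{5}$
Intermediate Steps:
$V{\left(A \right)} = - \frac{3}{4}$ ($V{\left(A \right)} = - \frac{- \frac{23}{-4} - \frac{4}{-4}}{9} = - \frac{\left(-23\right) \left(- \frac{1}{4}\right) - -1}{9} = - \frac{\frac{23}{4} + 1}{9} = \left(- \frac{1}{9}\right) \frac{27}{4} = - \frac{3}{4}$)
$R{\left(G,I \right)} = G + 2 I$
$Z = 852165$ ($Z = 851445 + 720 = 852165$)
$R{\left(-621,V{\left(41 \right)} \right)} - Z = \left(-621 + 2 \left(- \frac{3}{4}\right)\right) - 852165 = \left(-621 - \frac{3}{2}\right) - 852165 = - \frac{1245}{2} - 852165 = - \frac{1705575}{2}$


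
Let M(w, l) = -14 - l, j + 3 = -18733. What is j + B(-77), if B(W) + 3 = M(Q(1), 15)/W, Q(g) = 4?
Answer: -1442874/77 ≈ -18739.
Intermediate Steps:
j = -18736 (j = -3 - 18733 = -18736)
B(W) = -3 - 29/W (B(W) = -3 + (-14 - 1*15)/W = -3 + (-14 - 15)/W = -3 - 29/W)
j + B(-77) = -18736 + (-3 - 29/(-77)) = -18736 + (-3 - 29*(-1/77)) = -18736 + (-3 + 29/77) = -18736 - 202/77 = -1442874/77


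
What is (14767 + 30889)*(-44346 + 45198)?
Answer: 38898912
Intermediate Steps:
(14767 + 30889)*(-44346 + 45198) = 45656*852 = 38898912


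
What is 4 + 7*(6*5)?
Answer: 214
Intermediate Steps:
4 + 7*(6*5) = 4 + 7*30 = 4 + 210 = 214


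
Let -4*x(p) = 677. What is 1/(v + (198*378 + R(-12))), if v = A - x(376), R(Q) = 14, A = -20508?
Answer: 4/218077 ≈ 1.8342e-5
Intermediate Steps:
x(p) = -677/4 (x(p) = -¼*677 = -677/4)
v = -81355/4 (v = -20508 - 1*(-677/4) = -20508 + 677/4 = -81355/4 ≈ -20339.)
1/(v + (198*378 + R(-12))) = 1/(-81355/4 + (198*378 + 14)) = 1/(-81355/4 + (74844 + 14)) = 1/(-81355/4 + 74858) = 1/(218077/4) = 4/218077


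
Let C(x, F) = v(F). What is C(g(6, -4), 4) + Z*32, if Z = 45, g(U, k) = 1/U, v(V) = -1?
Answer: 1439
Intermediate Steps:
C(x, F) = -1
C(g(6, -4), 4) + Z*32 = -1 + 45*32 = -1 + 1440 = 1439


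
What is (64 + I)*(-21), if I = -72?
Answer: 168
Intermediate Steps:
(64 + I)*(-21) = (64 - 72)*(-21) = -8*(-21) = 168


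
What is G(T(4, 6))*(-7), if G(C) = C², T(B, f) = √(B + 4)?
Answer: -56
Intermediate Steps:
T(B, f) = √(4 + B)
G(T(4, 6))*(-7) = (√(4 + 4))²*(-7) = (√8)²*(-7) = (2*√2)²*(-7) = 8*(-7) = -56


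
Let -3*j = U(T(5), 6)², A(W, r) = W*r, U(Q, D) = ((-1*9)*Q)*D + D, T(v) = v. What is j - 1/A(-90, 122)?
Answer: -255087359/10980 ≈ -23232.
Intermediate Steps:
U(Q, D) = D - 9*D*Q (U(Q, D) = (-9*Q)*D + D = -9*D*Q + D = D - 9*D*Q)
j = -23232 (j = -36*(1 - 9*5)²/3 = -36*(1 - 45)²/3 = -(6*(-44))²/3 = -⅓*(-264)² = -⅓*69696 = -23232)
j - 1/A(-90, 122) = -23232 - 1/((-90*122)) = -23232 - 1/(-10980) = -23232 - 1*(-1/10980) = -23232 + 1/10980 = -255087359/10980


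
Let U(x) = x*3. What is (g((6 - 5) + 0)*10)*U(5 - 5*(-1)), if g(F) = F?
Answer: 300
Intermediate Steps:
U(x) = 3*x
(g((6 - 5) + 0)*10)*U(5 - 5*(-1)) = (((6 - 5) + 0)*10)*(3*(5 - 5*(-1))) = ((1 + 0)*10)*(3*(5 + 5)) = (1*10)*(3*10) = 10*30 = 300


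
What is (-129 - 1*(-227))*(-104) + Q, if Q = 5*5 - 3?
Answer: -10170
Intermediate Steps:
Q = 22 (Q = 25 - 3 = 22)
(-129 - 1*(-227))*(-104) + Q = (-129 - 1*(-227))*(-104) + 22 = (-129 + 227)*(-104) + 22 = 98*(-104) + 22 = -10192 + 22 = -10170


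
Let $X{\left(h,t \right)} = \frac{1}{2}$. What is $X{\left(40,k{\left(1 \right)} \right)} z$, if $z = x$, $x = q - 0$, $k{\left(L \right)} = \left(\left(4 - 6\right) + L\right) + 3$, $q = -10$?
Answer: $-5$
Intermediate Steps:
$k{\left(L \right)} = 1 + L$ ($k{\left(L \right)} = \left(\left(4 - 6\right) + L\right) + 3 = \left(-2 + L\right) + 3 = 1 + L$)
$X{\left(h,t \right)} = \frac{1}{2}$
$x = -10$ ($x = -10 - 0 = -10 + 0 = -10$)
$z = -10$
$X{\left(40,k{\left(1 \right)} \right)} z = \frac{1}{2} \left(-10\right) = -5$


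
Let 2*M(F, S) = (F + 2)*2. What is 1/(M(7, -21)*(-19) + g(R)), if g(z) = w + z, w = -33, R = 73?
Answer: -1/131 ≈ -0.0076336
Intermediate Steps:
M(F, S) = 2 + F (M(F, S) = ((F + 2)*2)/2 = ((2 + F)*2)/2 = (4 + 2*F)/2 = 2 + F)
g(z) = -33 + z
1/(M(7, -21)*(-19) + g(R)) = 1/((2 + 7)*(-19) + (-33 + 73)) = 1/(9*(-19) + 40) = 1/(-171 + 40) = 1/(-131) = -1/131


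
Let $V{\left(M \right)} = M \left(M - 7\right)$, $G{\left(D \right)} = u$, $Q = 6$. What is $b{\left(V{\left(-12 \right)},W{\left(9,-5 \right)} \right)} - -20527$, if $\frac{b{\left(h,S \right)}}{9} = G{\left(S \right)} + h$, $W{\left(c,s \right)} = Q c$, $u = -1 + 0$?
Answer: $22570$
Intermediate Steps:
$u = -1$
$G{\left(D \right)} = -1$
$V{\left(M \right)} = M \left(-7 + M\right)$
$W{\left(c,s \right)} = 6 c$
$b{\left(h,S \right)} = -9 + 9 h$ ($b{\left(h,S \right)} = 9 \left(-1 + h\right) = -9 + 9 h$)
$b{\left(V{\left(-12 \right)},W{\left(9,-5 \right)} \right)} - -20527 = \left(-9 + 9 \left(- 12 \left(-7 - 12\right)\right)\right) - -20527 = \left(-9 + 9 \left(\left(-12\right) \left(-19\right)\right)\right) + 20527 = \left(-9 + 9 \cdot 228\right) + 20527 = \left(-9 + 2052\right) + 20527 = 2043 + 20527 = 22570$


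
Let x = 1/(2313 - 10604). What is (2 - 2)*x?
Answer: 0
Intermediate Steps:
x = -1/8291 (x = 1/(-8291) = -1/8291 ≈ -0.00012061)
(2 - 2)*x = (2 - 2)*(-1/8291) = 0*(-1/8291) = 0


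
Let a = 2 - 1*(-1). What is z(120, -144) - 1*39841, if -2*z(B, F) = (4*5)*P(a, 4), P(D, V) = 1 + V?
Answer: -39891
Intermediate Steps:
a = 3 (a = 2 + 1 = 3)
z(B, F) = -50 (z(B, F) = -4*5*(1 + 4)/2 = -10*5 = -½*100 = -50)
z(120, -144) - 1*39841 = -50 - 1*39841 = -50 - 39841 = -39891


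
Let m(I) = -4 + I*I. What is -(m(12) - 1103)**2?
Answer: -927369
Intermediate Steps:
m(I) = -4 + I**2
-(m(12) - 1103)**2 = -((-4 + 12**2) - 1103)**2 = -((-4 + 144) - 1103)**2 = -(140 - 1103)**2 = -1*(-963)**2 = -1*927369 = -927369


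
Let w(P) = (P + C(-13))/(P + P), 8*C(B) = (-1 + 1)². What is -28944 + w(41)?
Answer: -57887/2 ≈ -28944.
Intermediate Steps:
C(B) = 0 (C(B) = (-1 + 1)²/8 = (⅛)*0² = (⅛)*0 = 0)
w(P) = ½ (w(P) = (P + 0)/(P + P) = P/((2*P)) = P*(1/(2*P)) = ½)
-28944 + w(41) = -28944 + ½ = -57887/2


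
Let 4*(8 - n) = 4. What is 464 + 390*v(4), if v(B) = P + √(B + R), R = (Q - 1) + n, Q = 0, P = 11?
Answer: 4754 + 390*√10 ≈ 5987.3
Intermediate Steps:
n = 7 (n = 8 - ¼*4 = 8 - 1 = 7)
R = 6 (R = (0 - 1) + 7 = -1 + 7 = 6)
v(B) = 11 + √(6 + B) (v(B) = 11 + √(B + 6) = 11 + √(6 + B))
464 + 390*v(4) = 464 + 390*(11 + √(6 + 4)) = 464 + 390*(11 + √10) = 464 + (4290 + 390*√10) = 4754 + 390*√10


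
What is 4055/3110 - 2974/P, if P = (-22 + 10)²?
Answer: -433261/22392 ≈ -19.349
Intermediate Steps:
P = 144 (P = (-12)² = 144)
4055/3110 - 2974/P = 4055/3110 - 2974/144 = 4055*(1/3110) - 2974*1/144 = 811/622 - 1487/72 = -433261/22392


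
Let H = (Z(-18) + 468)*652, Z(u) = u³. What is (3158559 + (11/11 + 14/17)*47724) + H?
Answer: -4279629/17 ≈ -2.5174e+5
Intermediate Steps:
H = -3497328 (H = ((-18)³ + 468)*652 = (-5832 + 468)*652 = -5364*652 = -3497328)
(3158559 + (11/11 + 14/17)*47724) + H = (3158559 + (11/11 + 14/17)*47724) - 3497328 = (3158559 + (11*(1/11) + 14*(1/17))*47724) - 3497328 = (3158559 + (1 + 14/17)*47724) - 3497328 = (3158559 + (31/17)*47724) - 3497328 = (3158559 + 1479444/17) - 3497328 = 55174947/17 - 3497328 = -4279629/17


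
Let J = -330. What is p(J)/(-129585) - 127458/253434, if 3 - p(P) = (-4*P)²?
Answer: 23614777576/1824513605 ≈ 12.943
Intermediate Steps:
p(P) = 3 - 16*P² (p(P) = 3 - (-4*P)² = 3 - 16*P²)
p(J)/(-129585) - 127458/253434 = (3 - 16*(-330)²)/(-129585) - 127458/253434 = (3 - 16*108900)*(-1/129585) - 127458*1/253434 = (3 - 1742400)*(-1/129585) - 21243/42239 = -1742397*(-1/129585) - 21243/42239 = 580799/43195 - 21243/42239 = 23614777576/1824513605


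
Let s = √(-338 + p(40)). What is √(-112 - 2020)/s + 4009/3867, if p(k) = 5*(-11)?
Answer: 4009/3867 + 2*√209469/393 ≈ 3.3659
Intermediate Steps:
p(k) = -55
s = I*√393 (s = √(-338 - 55) = √(-393) = I*√393 ≈ 19.824*I)
√(-112 - 2020)/s + 4009/3867 = √(-112 - 2020)/((I*√393)) + 4009/3867 = √(-2132)*(-I*√393/393) + 4009*(1/3867) = (2*I*√533)*(-I*√393/393) + 4009/3867 = 2*√209469/393 + 4009/3867 = 4009/3867 + 2*√209469/393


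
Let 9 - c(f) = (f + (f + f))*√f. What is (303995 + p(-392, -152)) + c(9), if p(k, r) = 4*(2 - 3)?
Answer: 303919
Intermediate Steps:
p(k, r) = -4 (p(k, r) = 4*(-1) = -4)
c(f) = 9 - 3*f^(3/2) (c(f) = 9 - (f + (f + f))*√f = 9 - (f + 2*f)*√f = 9 - 3*f*√f = 9 - 3*f^(3/2))
(303995 + p(-392, -152)) + c(9) = (303995 - 4) + (9 - 3*9^(3/2)) = 303991 + (9 - 3*27) = 303991 + (9 - 81) = 303991 - 72 = 303919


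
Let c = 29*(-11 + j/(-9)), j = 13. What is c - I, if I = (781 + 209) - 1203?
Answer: -1331/9 ≈ -147.89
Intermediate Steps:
I = -213 (I = 990 - 1203 = -213)
c = -3248/9 (c = 29*(-11 + 13/(-9)) = 29*(-11 + 13*(-⅑)) = 29*(-11 - 13/9) = 29*(-112/9) = -3248/9 ≈ -360.89)
c - I = -3248/9 - 1*(-213) = -3248/9 + 213 = -1331/9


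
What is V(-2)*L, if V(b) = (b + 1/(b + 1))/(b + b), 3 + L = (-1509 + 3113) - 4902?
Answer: -9903/4 ≈ -2475.8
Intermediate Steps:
L = -3301 (L = -3 + ((-1509 + 3113) - 4902) = -3 + (1604 - 4902) = -3 - 3298 = -3301)
V(b) = (b + 1/(1 + b))/(2*b) (V(b) = (b + 1/(1 + b))/((2*b)) = (b + 1/(1 + b))*(1/(2*b)) = (b + 1/(1 + b))/(2*b))
V(-2)*L = ((½)*(1 - 2 + (-2)²)/(-2*(1 - 2)))*(-3301) = ((½)*(-½)*(1 - 2 + 4)/(-1))*(-3301) = ((½)*(-½)*(-1)*3)*(-3301) = (¾)*(-3301) = -9903/4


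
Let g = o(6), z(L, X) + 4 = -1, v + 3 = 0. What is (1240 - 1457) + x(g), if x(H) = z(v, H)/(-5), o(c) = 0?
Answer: -216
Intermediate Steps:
v = -3 (v = -3 + 0 = -3)
z(L, X) = -5 (z(L, X) = -4 - 1 = -5)
g = 0
x(H) = 1 (x(H) = -5/(-5) = -5*(-⅕) = 1)
(1240 - 1457) + x(g) = (1240 - 1457) + 1 = -217 + 1 = -216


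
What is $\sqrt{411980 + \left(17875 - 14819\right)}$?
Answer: $2 \sqrt{103759} \approx 644.23$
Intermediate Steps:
$\sqrt{411980 + \left(17875 - 14819\right)} = \sqrt{411980 + 3056} = \sqrt{415036} = 2 \sqrt{103759}$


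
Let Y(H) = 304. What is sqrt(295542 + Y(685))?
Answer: sqrt(295846) ≈ 543.92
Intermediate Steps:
sqrt(295542 + Y(685)) = sqrt(295542 + 304) = sqrt(295846)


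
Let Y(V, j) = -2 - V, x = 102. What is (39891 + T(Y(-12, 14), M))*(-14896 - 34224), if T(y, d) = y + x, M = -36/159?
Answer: -1964947360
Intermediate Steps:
M = -12/53 (M = -36*1/159 = -12/53 ≈ -0.22642)
T(y, d) = 102 + y (T(y, d) = y + 102 = 102 + y)
(39891 + T(Y(-12, 14), M))*(-14896 - 34224) = (39891 + (102 + (-2 - 1*(-12))))*(-14896 - 34224) = (39891 + (102 + (-2 + 12)))*(-49120) = (39891 + (102 + 10))*(-49120) = (39891 + 112)*(-49120) = 40003*(-49120) = -1964947360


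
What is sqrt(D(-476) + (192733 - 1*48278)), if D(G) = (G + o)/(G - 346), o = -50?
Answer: 2*sqrt(6100397787)/411 ≈ 380.07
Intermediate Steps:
D(G) = (-50 + G)/(-346 + G) (D(G) = (G - 50)/(G - 346) = (-50 + G)/(-346 + G))
sqrt(D(-476) + (192733 - 1*48278)) = sqrt((-50 - 476)/(-346 - 476) + (192733 - 1*48278)) = sqrt(-526/(-822) + (192733 - 48278)) = sqrt(-1/822*(-526) + 144455) = sqrt(263/411 + 144455) = sqrt(59371268/411) = 2*sqrt(6100397787)/411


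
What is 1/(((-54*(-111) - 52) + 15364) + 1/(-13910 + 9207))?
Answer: 4703/100202117 ≈ 4.6935e-5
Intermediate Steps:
1/(((-54*(-111) - 52) + 15364) + 1/(-13910 + 9207)) = 1/(((5994 - 52) + 15364) + 1/(-4703)) = 1/((5942 + 15364) - 1/4703) = 1/(21306 - 1/4703) = 1/(100202117/4703) = 4703/100202117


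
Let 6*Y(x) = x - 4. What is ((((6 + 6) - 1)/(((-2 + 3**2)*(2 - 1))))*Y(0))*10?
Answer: -220/21 ≈ -10.476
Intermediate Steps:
Y(x) = -2/3 + x/6 (Y(x) = (x - 4)/6 = (-4 + x)/6 = -2/3 + x/6)
((((6 + 6) - 1)/(((-2 + 3**2)*(2 - 1))))*Y(0))*10 = ((((6 + 6) - 1)/(((-2 + 3**2)*(2 - 1))))*(-2/3 + (1/6)*0))*10 = (((12 - 1)/(((-2 + 9)*1)))*(-2/3 + 0))*10 = ((11/((7*1)))*(-2/3))*10 = ((11/7)*(-2/3))*10 = -22/21*10 = -220/21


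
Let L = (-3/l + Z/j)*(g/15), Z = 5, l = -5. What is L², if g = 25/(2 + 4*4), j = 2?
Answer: 961/11664 ≈ 0.082390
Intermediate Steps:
g = 25/18 (g = 25/(2 + 16) = 25/18 ≈ 1.3889)
L = 31/108 (L = (-3/(-5) + 5/2)*((25/18)/15) = (-3*(-⅕) + 5*(½))*((25/18)*(1/15)) = (⅗ + 5/2)*(5/54) = (31/10)*(5/54) = 31/108 ≈ 0.28704)
L² = (31/108)² = 961/11664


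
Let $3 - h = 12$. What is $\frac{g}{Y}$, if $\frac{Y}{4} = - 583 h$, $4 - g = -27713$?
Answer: $\frac{9239}{6996} \approx 1.3206$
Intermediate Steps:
$h = -9$ ($h = 3 - 12 = -9$)
$g = 27717$ ($g = 4 - -27713 = 4 + 27713 = 27717$)
$Y = 20988$ ($Y = 4 \left(\left(-583\right) \left(-9\right)\right) = 4 \cdot 5247 = 20988$)
$\frac{g}{Y} = \frac{27717}{20988} = 27717 \cdot \frac{1}{20988} = \frac{9239}{6996}$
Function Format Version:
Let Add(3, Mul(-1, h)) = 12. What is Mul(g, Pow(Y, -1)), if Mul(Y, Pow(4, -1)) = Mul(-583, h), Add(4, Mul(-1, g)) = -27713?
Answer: Rational(9239, 6996) ≈ 1.3206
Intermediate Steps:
h = -9 (h = Add(3, Mul(-1, 12)) = Add(3, -12) = -9)
g = 27717 (g = Add(4, Mul(-1, -27713)) = Add(4, 27713) = 27717)
Y = 20988 (Y = Mul(4, Mul(-583, -9)) = Mul(4, 5247) = 20988)
Mul(g, Pow(Y, -1)) = Mul(27717, Pow(20988, -1)) = Mul(27717, Rational(1, 20988)) = Rational(9239, 6996)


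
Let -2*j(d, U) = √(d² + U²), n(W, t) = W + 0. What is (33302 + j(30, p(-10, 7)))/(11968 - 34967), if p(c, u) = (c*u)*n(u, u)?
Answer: -33302/22999 + 5*√2410/22999 ≈ -1.4373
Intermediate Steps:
n(W, t) = W
p(c, u) = c*u² (p(c, u) = (c*u)*u = c*u²)
j(d, U) = -√(U² + d²)/2 (j(d, U) = -√(d² + U²)/2 = -√(U² + d²)/2)
(33302 + j(30, p(-10, 7)))/(11968 - 34967) = (33302 - √((-10*7²)² + 30²)/2)/(11968 - 34967) = (33302 - √((-10*49)² + 900)/2)/(-22999) = (33302 - √((-490)² + 900)/2)*(-1/22999) = (33302 - √(240100 + 900)/2)*(-1/22999) = (33302 - 5*√2410)*(-1/22999) = -33302/22999 + 5*√2410/22999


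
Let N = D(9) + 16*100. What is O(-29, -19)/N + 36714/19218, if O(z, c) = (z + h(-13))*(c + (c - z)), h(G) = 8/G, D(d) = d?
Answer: 139089518/66997151 ≈ 2.0760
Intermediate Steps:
N = 1609 (N = 9 + 16*100 = 9 + 1600 = 1609)
O(z, c) = (-8/13 + z)*(-z + 2*c) (O(z, c) = (z + 8/(-13))*(c + (c - z)) = (z + 8*(-1/13))*(-z + 2*c) = (z - 8/13)*(-z + 2*c) = (-8/13 + z)*(-z + 2*c))
O(-29, -19)/N + 36714/19218 = (-1*(-29)**2 - 16/13*(-19) + (8/13)*(-29) + 2*(-19)*(-29))/1609 + 36714/19218 = (-1*841 + 304/13 - 232/13 + 1102)*(1/1609) + 36714*(1/19218) = (-841 + 304/13 - 232/13 + 1102)*(1/1609) + 6119/3203 = (3465/13)*(1/1609) + 6119/3203 = 3465/20917 + 6119/3203 = 139089518/66997151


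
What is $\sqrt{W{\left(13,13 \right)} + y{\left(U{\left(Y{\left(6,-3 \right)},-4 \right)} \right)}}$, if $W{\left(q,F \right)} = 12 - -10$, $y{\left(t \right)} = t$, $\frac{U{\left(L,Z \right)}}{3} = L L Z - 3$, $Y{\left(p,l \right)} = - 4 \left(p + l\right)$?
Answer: $7 i \sqrt{35} \approx 41.413 i$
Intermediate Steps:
$Y{\left(p,l \right)} = - 4 l - 4 p$ ($Y{\left(p,l \right)} = - 4 \left(l + p\right) = - 4 l - 4 p$)
$U{\left(L,Z \right)} = -9 + 3 Z L^{2}$ ($U{\left(L,Z \right)} = 3 \left(L L Z - 3\right) = 3 \left(L^{2} Z - 3\right) = 3 \left(Z L^{2} - 3\right) = 3 \left(-3 + Z L^{2}\right) = -9 + 3 Z L^{2}$)
$W{\left(q,F \right)} = 22$ ($W{\left(q,F \right)} = 12 + 10 = 22$)
$\sqrt{W{\left(13,13 \right)} + y{\left(U{\left(Y{\left(6,-3 \right)},-4 \right)} \right)}} = \sqrt{22 + \left(-9 + 3 \left(-4\right) \left(\left(-4\right) \left(-3\right) - 24\right)^{2}\right)} = \sqrt{22 + \left(-9 + 3 \left(-4\right) \left(12 - 24\right)^{2}\right)} = \sqrt{22 + \left(-9 + 3 \left(-4\right) \left(-12\right)^{2}\right)} = \sqrt{22 + \left(-9 + 3 \left(-4\right) 144\right)} = \sqrt{22 - 1737} = \sqrt{-1715} = 7 i \sqrt{35}$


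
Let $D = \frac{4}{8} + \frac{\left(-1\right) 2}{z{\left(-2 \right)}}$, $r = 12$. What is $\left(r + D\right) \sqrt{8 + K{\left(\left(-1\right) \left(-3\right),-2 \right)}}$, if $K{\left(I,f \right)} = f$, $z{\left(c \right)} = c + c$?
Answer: $13 \sqrt{6} \approx 31.843$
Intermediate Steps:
$z{\left(c \right)} = 2 c$
$D = 1$ ($D = \frac{4}{8} + \frac{\left(-1\right) 2}{2 \left(-2\right)} = 4 \cdot \frac{1}{8} - \frac{2}{-4} = \frac{1}{2} - - \frac{1}{2} = \frac{1}{2} + \frac{1}{2} = 1$)
$\left(r + D\right) \sqrt{8 + K{\left(\left(-1\right) \left(-3\right),-2 \right)}} = \left(12 + 1\right) \sqrt{8 - 2} = 13 \sqrt{6}$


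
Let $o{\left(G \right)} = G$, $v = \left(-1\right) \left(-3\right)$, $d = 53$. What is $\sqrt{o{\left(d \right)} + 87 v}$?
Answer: $\sqrt{314} \approx 17.72$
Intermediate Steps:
$v = 3$
$\sqrt{o{\left(d \right)} + 87 v} = \sqrt{53 + 87 \cdot 3} = \sqrt{53 + 261} = \sqrt{314}$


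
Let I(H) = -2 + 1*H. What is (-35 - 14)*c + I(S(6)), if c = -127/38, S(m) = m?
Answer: 6375/38 ≈ 167.76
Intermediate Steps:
I(H) = -2 + H
c = -127/38 (c = -127*1/38 = -127/38 ≈ -3.3421)
(-35 - 14)*c + I(S(6)) = (-35 - 14)*(-127/38) + (-2 + 6) = -49*(-127/38) + 4 = 6223/38 + 4 = 6375/38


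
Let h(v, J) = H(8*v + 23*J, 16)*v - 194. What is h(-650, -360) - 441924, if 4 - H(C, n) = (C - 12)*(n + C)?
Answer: 118076142482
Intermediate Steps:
H(C, n) = 4 - (-12 + C)*(C + n) (H(C, n) = 4 - (C - 12)*(n + C) = 4 - (-12 + C)*(C + n))
h(v, J) = -194 + v*(196 - (8*v + 23*J)**2 - 92*J - 32*v) (h(v, J) = (4 - (8*v + 23*J)**2 + 12*(8*v + 23*J) + 12*16 - 1*(8*v + 23*J)*16)*v - 194 = (4 - (8*v + 23*J)**2 + (96*v + 276*J) + 192 + (-368*J - 128*v))*v - 194 = (196 - (8*v + 23*J)**2 - 92*J - 32*v)*v - 194 = v*(196 - (8*v + 23*J)**2 - 92*J - 32*v) - 194 = -194 + v*(196 - (8*v + 23*J)**2 - 92*J - 32*v))
h(-650, -360) - 441924 = (-194 - 1*(-650)*(-196 + (8*(-650) + 23*(-360))**2 + 32*(-650) + 92*(-360))) - 441924 = (-194 - 1*(-650)*(-196 + (-5200 - 8280)**2 - 20800 - 33120)) - 441924 = (-194 - 1*(-650)*(-196 + (-13480)**2 - 20800 - 33120)) - 441924 = (-194 - 1*(-650)*(-196 + 181710400 - 20800 - 33120)) - 441924 = (-194 - 1*(-650)*181656284) - 441924 = (-194 + 118076584600) - 441924 = 118076584406 - 441924 = 118076142482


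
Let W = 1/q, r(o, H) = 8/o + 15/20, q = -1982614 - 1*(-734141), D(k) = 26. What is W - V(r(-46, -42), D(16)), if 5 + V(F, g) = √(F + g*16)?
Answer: 6242364/1248473 - 5*√35259/46 ≈ -15.410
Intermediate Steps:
q = -1248473 (q = -1982614 + 734141 = -1248473)
r(o, H) = ¾ + 8/o (r(o, H) = 8/o + 15*(1/20) = 8/o + ¾ = ¾ + 8/o)
V(F, g) = -5 + √(F + 16*g) (V(F, g) = -5 + √(F + g*16) = -5 + √(F + 16*g))
W = -1/1248473 (W = 1/(-1248473) = -1/1248473 ≈ -8.0098e-7)
W - V(r(-46, -42), D(16)) = -1/1248473 - (-5 + √((¾ + 8/(-46)) + 16*26)) = -1/1248473 - (-5 + √((¾ + 8*(-1/46)) + 416)) = -1/1248473 - (-5 + √((¾ - 4/23) + 416)) = -1/1248473 - (-5 + √(53/92 + 416)) = -1/1248473 - (-5 + √(38325/92)) = -1/1248473 - (-5 + 5*√35259/46) = -1/1248473 + (5 - 5*√35259/46) = 6242364/1248473 - 5*√35259/46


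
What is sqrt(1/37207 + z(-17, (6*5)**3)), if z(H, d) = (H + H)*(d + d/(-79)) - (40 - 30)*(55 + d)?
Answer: 3*I*sqrt(1129825887526260007)/2939353 ≈ 1084.9*I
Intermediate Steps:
z(H, d) = -550 - 10*d + 156*H*d/79 (z(H, d) = (2*H)*(d + d*(-1/79)) - 10*(55 + d) = (2*H)*(d - d/79) - (550 + 10*d) = (2*H)*(78*d/79) + (-550 - 10*d) = 156*H*d/79 + (-550 - 10*d) = -550 - 10*d + 156*H*d/79)
sqrt(1/37207 + z(-17, (6*5)**3)) = sqrt(1/37207 + (-550 - 10*(6*5)**3 + (156/79)*(-17)*(6*5)**3)) = sqrt(1/37207 + (-550 - 10*30**3 + (156/79)*(-17)*30**3)) = sqrt(1/37207 + (-550 - 10*27000 + (156/79)*(-17)*27000)) = sqrt(1/37207 + (-550 - 270000 - 71604000/79)) = sqrt(1/37207 - 92977450/79) = sqrt(-3459411982071/2939353) = 3*I*sqrt(1129825887526260007)/2939353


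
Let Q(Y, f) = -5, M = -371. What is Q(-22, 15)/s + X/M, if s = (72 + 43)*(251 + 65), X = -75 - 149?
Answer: 232523/385204 ≈ 0.60364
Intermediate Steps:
X = -224
s = 36340 (s = 115*316 = 36340)
Q(-22, 15)/s + X/M = -5/36340 - 224/(-371) = -5*1/36340 - 224*(-1/371) = -1/7268 + 32/53 = 232523/385204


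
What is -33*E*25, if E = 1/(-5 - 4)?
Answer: 275/3 ≈ 91.667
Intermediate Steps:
E = -⅑ (E = 1/(-9) = -⅑ ≈ -0.11111)
-33*E*25 = -(-11)*25/3 = -33*(-25/9) = 275/3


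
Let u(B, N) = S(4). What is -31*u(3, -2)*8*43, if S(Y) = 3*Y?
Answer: -127968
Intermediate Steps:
u(B, N) = 12 (u(B, N) = 3*4 = 12)
-31*u(3, -2)*8*43 = -372*8*43 = -31*96*43 = -2976*43 = -127968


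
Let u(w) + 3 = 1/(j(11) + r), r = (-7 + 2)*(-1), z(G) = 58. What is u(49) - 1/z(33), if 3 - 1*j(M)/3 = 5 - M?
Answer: -2771/928 ≈ -2.9860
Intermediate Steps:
j(M) = -6 + 3*M (j(M) = 9 - 3*(5 - M) = 9 + (-15 + 3*M) = -6 + 3*M)
r = 5 (r = -5*(-1) = 5)
u(w) = -95/32 (u(w) = -3 + 1/((-6 + 3*11) + 5) = -3 + 1/((-6 + 33) + 5) = -3 + 1/(27 + 5) = -3 + 1/32 = -95/32)
u(49) - 1/z(33) = -95/32 - 1/58 = -2771/928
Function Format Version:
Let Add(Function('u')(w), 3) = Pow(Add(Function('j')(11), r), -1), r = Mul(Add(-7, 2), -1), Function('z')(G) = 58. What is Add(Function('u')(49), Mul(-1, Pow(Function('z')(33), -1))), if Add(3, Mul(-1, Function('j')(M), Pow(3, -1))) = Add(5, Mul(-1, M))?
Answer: Rational(-2771, 928) ≈ -2.9860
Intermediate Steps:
Function('j')(M) = Add(-6, Mul(3, M)) (Function('j')(M) = Add(9, Mul(-3, Add(5, Mul(-1, M)))) = Add(9, Add(-15, Mul(3, M))) = Add(-6, Mul(3, M)))
r = 5 (r = Mul(-5, -1) = 5)
Function('u')(w) = Rational(-95, 32) (Function('u')(w) = Add(-3, Pow(Add(Add(-6, Mul(3, 11)), 5), -1)) = Add(-3, Pow(Add(Add(-6, 33), 5), -1)) = Add(-3, Pow(Add(27, 5), -1)) = Add(-3, Pow(32, -1)) = Add(-3, Rational(1, 32)) = Rational(-95, 32))
Add(Function('u')(49), Mul(-1, Pow(Function('z')(33), -1))) = Add(Rational(-95, 32), Mul(-1, Pow(58, -1))) = Add(Rational(-95, 32), Mul(-1, Rational(1, 58))) = Add(Rational(-95, 32), Rational(-1, 58)) = Rational(-2771, 928)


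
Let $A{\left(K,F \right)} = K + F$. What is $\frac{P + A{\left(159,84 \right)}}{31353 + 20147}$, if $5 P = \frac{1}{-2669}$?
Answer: $\frac{1621417}{343633750} \approx 0.0047184$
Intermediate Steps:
$P = - \frac{1}{13345}$ ($P = \frac{1}{5 \left(-2669\right)} = \frac{1}{5} \left(- \frac{1}{2669}\right) = - \frac{1}{13345} \approx -7.4934 \cdot 10^{-5}$)
$A{\left(K,F \right)} = F + K$
$\frac{P + A{\left(159,84 \right)}}{31353 + 20147} = \frac{- \frac{1}{13345} + \left(84 + 159\right)}{31353 + 20147} = \frac{- \frac{1}{13345} + 243}{51500} = \frac{3242834}{13345} \cdot \frac{1}{51500} = \frac{1621417}{343633750}$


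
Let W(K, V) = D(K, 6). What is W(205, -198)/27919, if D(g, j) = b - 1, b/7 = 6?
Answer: 41/27919 ≈ 0.0014685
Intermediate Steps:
b = 42 (b = 7*6 = 42)
D(g, j) = 41 (D(g, j) = 42 - 1 = 41)
W(K, V) = 41
W(205, -198)/27919 = 41/27919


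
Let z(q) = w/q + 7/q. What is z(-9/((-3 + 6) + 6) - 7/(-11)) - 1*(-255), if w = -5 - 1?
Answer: 1009/4 ≈ 252.25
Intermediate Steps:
w = -6
z(q) = 1/q (z(q) = -6/q + 7/q = 1/q)
z(-9/((-3 + 6) + 6) - 7/(-11)) - 1*(-255) = 1/(-9/((-3 + 6) + 6) - 7/(-11)) - 1*(-255) = 1/(-9/(3 + 6) - 7*(-1/11)) + 255 = 1/(-9/9 + 7/11) + 255 = 1/(-9*⅑ + 7/11) + 255 = 1/(-1 + 7/11) + 255 = 1/(-4/11) + 255 = -11/4 + 255 = 1009/4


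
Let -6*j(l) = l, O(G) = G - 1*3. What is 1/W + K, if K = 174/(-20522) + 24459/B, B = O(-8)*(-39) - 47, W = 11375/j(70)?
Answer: 244663131173/3821709450 ≈ 64.019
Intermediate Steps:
O(G) = -3 + G (O(G) = G - 3 = -3 + G)
j(l) = -l/6
W = -975 (W = 11375/((-⅙*70)) = 11375/(-35/3) = 11375*(-3/35) = -975)
B = 382 (B = (-3 - 8)*(-39) - 47 = -11*(-39) - 47 = 429 - 47 = 382)
K = 250940565/3919702 (K = 174/(-20522) + 24459/382 = 174*(-1/20522) + 24459*(1/382) = -87/10261 + 24459/382 = 250940565/3919702 ≈ 64.020)
1/W + K = 1/(-975) + 250940565/3919702 = -1/975 + 250940565/3919702 = 244663131173/3821709450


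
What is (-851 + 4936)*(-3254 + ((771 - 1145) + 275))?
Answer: -13697005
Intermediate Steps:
(-851 + 4936)*(-3254 + ((771 - 1145) + 275)) = 4085*(-3254 + (-374 + 275)) = 4085*(-3254 - 99) = 4085*(-3353) = -13697005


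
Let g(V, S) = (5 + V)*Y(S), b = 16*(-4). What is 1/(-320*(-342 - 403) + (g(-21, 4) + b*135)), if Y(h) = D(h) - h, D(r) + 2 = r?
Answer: 1/229792 ≈ 4.3518e-6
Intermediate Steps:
D(r) = -2 + r
b = -64
Y(h) = -2 (Y(h) = (-2 + h) - h = -2)
g(V, S) = -10 - 2*V (g(V, S) = (5 + V)*(-2) = -10 - 2*V)
1/(-320*(-342 - 403) + (g(-21, 4) + b*135)) = 1/(-320*(-342 - 403) + ((-10 - 2*(-21)) - 64*135)) = 1/(-320*(-745) + ((-10 + 42) - 8640)) = 1/(238400 + (32 - 8640)) = 1/(238400 - 8608) = 1/229792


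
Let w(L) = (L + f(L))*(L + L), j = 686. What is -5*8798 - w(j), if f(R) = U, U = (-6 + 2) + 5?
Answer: -986554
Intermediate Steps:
U = 1 (U = -4 + 5 = 1)
f(R) = 1
w(L) = 2*L*(1 + L) (w(L) = (L + 1)*(L + L) = (1 + L)*(2*L) = 2*L*(1 + L))
-5*8798 - w(j) = -5*8798 - 2*686*(1 + 686) = -43990 - 2*686*687 = -43990 - 1*942564 = -43990 - 942564 = -986554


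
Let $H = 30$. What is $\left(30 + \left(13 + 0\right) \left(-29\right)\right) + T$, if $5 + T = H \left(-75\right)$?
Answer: $-2602$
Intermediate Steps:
$T = -2255$ ($T = -5 + 30 \left(-75\right) = -5 - 2250 = -2255$)
$\left(30 + \left(13 + 0\right) \left(-29\right)\right) + T = \left(30 + \left(13 + 0\right) \left(-29\right)\right) - 2255 = \left(30 + 13 \left(-29\right)\right) - 2255 = \left(30 - 377\right) - 2255 = -347 - 2255 = -2602$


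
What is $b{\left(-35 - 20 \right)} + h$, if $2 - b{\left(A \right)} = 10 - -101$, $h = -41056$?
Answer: $-41165$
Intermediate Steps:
$b{\left(A \right)} = -109$ ($b{\left(A \right)} = 2 - \left(10 - -101\right) = 2 - \left(10 + 101\right) = 2 - 111 = -109$)
$b{\left(-35 - 20 \right)} + h = -109 - 41056 = -41165$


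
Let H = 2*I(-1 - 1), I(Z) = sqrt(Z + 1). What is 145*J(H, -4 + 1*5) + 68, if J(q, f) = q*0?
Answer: 68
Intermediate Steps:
I(Z) = sqrt(1 + Z)
H = 2*I (H = 2*sqrt(1 + (-1 - 1)) = 2*sqrt(1 - 2) = 2*sqrt(-1) = 2*I ≈ 2.0*I)
J(q, f) = 0
145*J(H, -4 + 1*5) + 68 = 145*0 + 68 = 0 + 68 = 68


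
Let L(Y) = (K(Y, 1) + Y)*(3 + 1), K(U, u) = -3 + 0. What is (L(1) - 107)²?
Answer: 13225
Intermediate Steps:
K(U, u) = -3
L(Y) = -12 + 4*Y (L(Y) = (-3 + Y)*(3 + 1) = (-3 + Y)*4 = -12 + 4*Y)
(L(1) - 107)² = ((-12 + 4*1) - 107)² = ((-12 + 4) - 107)² = (-8 - 107)² = (-115)² = 13225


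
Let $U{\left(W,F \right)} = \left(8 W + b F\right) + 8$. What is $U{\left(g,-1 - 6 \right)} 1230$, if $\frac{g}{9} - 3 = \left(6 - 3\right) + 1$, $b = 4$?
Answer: $595320$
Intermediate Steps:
$g = 63$ ($g = 27 + 9 \left(\left(6 - 3\right) + 1\right) = 27 + 9 \left(3 + 1\right) = 27 + 9 \cdot 4 = 27 + 36 = 63$)
$U{\left(W,F \right)} = 8 + 4 F + 8 W$ ($U{\left(W,F \right)} = \left(8 W + 4 F\right) + 8 = \left(4 F + 8 W\right) + 8 = 8 + 4 F + 8 W$)
$U{\left(g,-1 - 6 \right)} 1230 = \left(8 + 4 \left(-1 - 6\right) + 8 \cdot 63\right) 1230 = \left(8 + 4 \left(-1 - 6\right) + 504\right) 1230 = \left(8 + 4 \left(-7\right) + 504\right) 1230 = \left(8 - 28 + 504\right) 1230 = 484 \cdot 1230 = 595320$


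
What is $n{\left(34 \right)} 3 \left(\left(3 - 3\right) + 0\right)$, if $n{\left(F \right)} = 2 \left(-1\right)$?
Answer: $0$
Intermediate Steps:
$n{\left(F \right)} = -2$
$n{\left(34 \right)} 3 \left(\left(3 - 3\right) + 0\right) = - 2 \cdot 3 \left(\left(3 - 3\right) + 0\right) = - 2 \cdot 3 \left(0 + 0\right) = - 2 \cdot 3 \cdot 0 = \left(-2\right) 0 = 0$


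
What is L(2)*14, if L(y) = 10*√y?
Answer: 140*√2 ≈ 197.99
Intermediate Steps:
L(2)*14 = (10*√2)*14 = 140*√2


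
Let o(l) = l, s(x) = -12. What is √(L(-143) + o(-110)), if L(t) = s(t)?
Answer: I*√122 ≈ 11.045*I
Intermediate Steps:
L(t) = -12
√(L(-143) + o(-110)) = √(-12 - 110) = √(-122) = I*√122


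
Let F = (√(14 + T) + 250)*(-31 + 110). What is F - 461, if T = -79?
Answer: 19289 + 79*I*√65 ≈ 19289.0 + 636.92*I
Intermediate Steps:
F = 19750 + 79*I*√65 (F = (√(14 - 79) + 250)*(-31 + 110) = (√(-65) + 250)*79 = (I*√65 + 250)*79 = (250 + I*√65)*79 = 19750 + 79*I*√65 ≈ 19750.0 + 636.92*I)
F - 461 = (19750 + 79*I*√65) - 461 = 19289 + 79*I*√65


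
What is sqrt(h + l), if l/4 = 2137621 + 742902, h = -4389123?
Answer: sqrt(7132969) ≈ 2670.8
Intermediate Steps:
l = 11522092 (l = 4*(2137621 + 742902) = 4*2880523 = 11522092)
sqrt(h + l) = sqrt(-4389123 + 11522092) = sqrt(7132969)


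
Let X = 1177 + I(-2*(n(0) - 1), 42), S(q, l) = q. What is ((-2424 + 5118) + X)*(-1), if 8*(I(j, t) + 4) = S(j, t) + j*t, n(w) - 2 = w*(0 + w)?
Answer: -15425/4 ≈ -3856.3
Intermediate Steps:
n(w) = 2 + w**2 (n(w) = 2 + w*(0 + w) = 2 + w*w = 2 + w**2)
I(j, t) = -4 + j/8 + j*t/8 (I(j, t) = -4 + (j + j*t)/8 = -4 + (j/8 + j*t/8) = -4 + j/8 + j*t/8)
X = 4649/4 (X = 1177 + (-4 + (-2*((2 + 0**2) - 1))/8 + (1/8)*(-2*((2 + 0**2) - 1))*42) = 1177 + (-4 + (-2*((2 + 0) - 1))/8 + (1/8)*(-2*((2 + 0) - 1))*42) = 1177 + (-4 + (-2*(2 - 1))/8 + (1/8)*(-2*(2 - 1))*42) = 1177 + (-4 + (-2*1)/8 + (1/8)*(-2*1)*42) = 1177 + (-4 + (1/8)*(-2) + (1/8)*(-2)*42) = 1177 + (-4 - 1/4 - 21/2) = 1177 - 59/4 = 4649/4 ≈ 1162.3)
((-2424 + 5118) + X)*(-1) = ((-2424 + 5118) + 4649/4)*(-1) = (2694 + 4649/4)*(-1) = (15425/4)*(-1) = -15425/4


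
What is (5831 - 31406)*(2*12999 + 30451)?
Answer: -1443683175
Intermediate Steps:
(5831 - 31406)*(2*12999 + 30451) = -25575*(25998 + 30451) = -25575*56449 = -1443683175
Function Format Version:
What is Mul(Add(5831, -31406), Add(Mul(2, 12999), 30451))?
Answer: -1443683175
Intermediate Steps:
Mul(Add(5831, -31406), Add(Mul(2, 12999), 30451)) = Mul(-25575, Add(25998, 30451)) = Mul(-25575, 56449) = -1443683175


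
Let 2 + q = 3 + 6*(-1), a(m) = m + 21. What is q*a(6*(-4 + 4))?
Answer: -105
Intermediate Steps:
a(m) = 21 + m
q = -5 (q = -2 + (3 + 6*(-1)) = -2 + (3 - 6) = -2 - 3 = -5)
q*a(6*(-4 + 4)) = -5*(21 + 6*(-4 + 4)) = -5*(21 + 6*0) = -5*(21 + 0) = -5*21 = -105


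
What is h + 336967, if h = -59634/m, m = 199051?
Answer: 67073558683/199051 ≈ 3.3697e+5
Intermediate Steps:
h = -59634/199051 ≈ -0.29959
h + 336967 = -59634/199051 + 336967 = 67073558683/199051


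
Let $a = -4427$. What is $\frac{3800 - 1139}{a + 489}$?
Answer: $- \frac{2661}{3938} \approx -0.67572$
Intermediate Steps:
$\frac{3800 - 1139}{a + 489} = \frac{3800 - 1139}{-4427 + 489} = \frac{2661}{-3938} = 2661 \left(- \frac{1}{3938}\right) = - \frac{2661}{3938}$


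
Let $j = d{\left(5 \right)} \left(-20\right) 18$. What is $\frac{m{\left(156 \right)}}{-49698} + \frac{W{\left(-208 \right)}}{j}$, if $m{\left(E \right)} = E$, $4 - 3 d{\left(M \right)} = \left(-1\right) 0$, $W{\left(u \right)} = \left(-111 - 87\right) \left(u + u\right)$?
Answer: $- \frac{7106944}{41415} \approx -171.6$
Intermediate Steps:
$W{\left(u \right)} = - 396 u$ ($W{\left(u \right)} = - 198 \cdot 2 u = - 396 u$)
$d{\left(M \right)} = \frac{4}{3}$ ($d{\left(M \right)} = \frac{4}{3} - \frac{\left(-1\right) 0}{3} = \frac{4}{3} - 0 = \frac{4}{3} + 0 = \frac{4}{3}$)
$j = -480$ ($j = \frac{4}{3} \left(-20\right) 18 = \left(- \frac{80}{3}\right) 18 = -480$)
$\frac{m{\left(156 \right)}}{-49698} + \frac{W{\left(-208 \right)}}{j} = \frac{156}{-49698} + \frac{\left(-396\right) \left(-208\right)}{-480} = 156 \left(- \frac{1}{49698}\right) + 82368 \left(- \frac{1}{480}\right) = - \frac{26}{8283} - \frac{858}{5} = - \frac{7106944}{41415}$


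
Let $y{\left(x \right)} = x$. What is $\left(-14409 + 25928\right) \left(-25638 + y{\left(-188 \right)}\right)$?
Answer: $-297489694$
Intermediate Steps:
$\left(-14409 + 25928\right) \left(-25638 + y{\left(-188 \right)}\right) = \left(-14409 + 25928\right) \left(-25638 - 188\right) = 11519 \left(-25826\right) = -297489694$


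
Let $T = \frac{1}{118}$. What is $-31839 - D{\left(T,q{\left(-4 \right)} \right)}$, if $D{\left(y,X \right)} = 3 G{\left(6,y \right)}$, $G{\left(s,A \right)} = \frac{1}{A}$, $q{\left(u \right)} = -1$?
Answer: $-32193$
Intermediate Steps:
$T = \frac{1}{118} \approx 0.0084746$
$D{\left(y,X \right)} = \frac{3}{y}$
$-31839 - D{\left(T,q{\left(-4 \right)} \right)} = -31839 - 3 \frac{1}{\frac{1}{118}} = -31839 - 3 \cdot 118 = -31839 - 354 = -32193$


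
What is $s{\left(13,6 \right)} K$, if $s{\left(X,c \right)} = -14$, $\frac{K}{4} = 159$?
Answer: $-8904$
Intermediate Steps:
$K = 636$ ($K = 4 \cdot 159 = 636$)
$s{\left(13,6 \right)} K = \left(-14\right) 636 = -8904$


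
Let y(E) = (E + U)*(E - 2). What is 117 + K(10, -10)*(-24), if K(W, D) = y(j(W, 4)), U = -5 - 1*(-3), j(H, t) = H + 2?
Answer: -2283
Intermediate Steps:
j(H, t) = 2 + H
U = -2 (U = -5 + 3 = -2)
y(E) = (-2 + E)² (y(E) = (E - 2)*(E - 2) = (-2 + E)*(-2 + E) = (-2 + E)²)
K(W, D) = -4 + (2 + W)² - 4*W (K(W, D) = 4 + (2 + W)² - 4*(2 + W) = 4 + (2 + W)² + (-8 - 4*W) = -4 + (2 + W)² - 4*W)
117 + K(10, -10)*(-24) = 117 + 10²*(-24) = 117 + 100*(-24) = 117 - 2400 = -2283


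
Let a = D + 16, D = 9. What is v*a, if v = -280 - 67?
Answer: -8675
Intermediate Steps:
a = 25 (a = 9 + 16 = 25)
v = -347
v*a = -347*25 = -8675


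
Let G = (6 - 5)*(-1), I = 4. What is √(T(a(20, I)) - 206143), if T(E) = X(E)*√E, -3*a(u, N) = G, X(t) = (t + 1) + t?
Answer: √(-1855287 + 5*√3)/3 ≈ 454.03*I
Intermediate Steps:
X(t) = 1 + 2*t (X(t) = (1 + t) + t = 1 + 2*t)
G = -1 (G = 1*(-1) = -1)
a(u, N) = ⅓ (a(u, N) = -⅓*(-1) = ⅓)
T(E) = √E*(1 + 2*E) (T(E) = (1 + 2*E)*√E = √E*(1 + 2*E))
√(T(a(20, I)) - 206143) = √(√(⅓)*(1 + 2*(⅓)) - 206143) = √((√3/3)*(1 + ⅔) - 206143) = √((√3/3)*(5/3) - 206143) = √(5*√3/9 - 206143) = √(-206143 + 5*√3/9)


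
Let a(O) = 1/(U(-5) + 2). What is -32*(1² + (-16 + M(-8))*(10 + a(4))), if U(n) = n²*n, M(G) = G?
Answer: 313312/41 ≈ 7641.8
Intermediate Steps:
U(n) = n³
a(O) = -1/123 (a(O) = 1/((-5)³ + 2) = 1/(-125 + 2) = 1/(-123) = -1/123)
-32*(1² + (-16 + M(-8))*(10 + a(4))) = -32*(1² + (-16 - 8)*(10 - 1/123)) = -32*(1 - 24*1229/123) = -32*(1 - 9832/41) = -32*(-9791/41) = 313312/41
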